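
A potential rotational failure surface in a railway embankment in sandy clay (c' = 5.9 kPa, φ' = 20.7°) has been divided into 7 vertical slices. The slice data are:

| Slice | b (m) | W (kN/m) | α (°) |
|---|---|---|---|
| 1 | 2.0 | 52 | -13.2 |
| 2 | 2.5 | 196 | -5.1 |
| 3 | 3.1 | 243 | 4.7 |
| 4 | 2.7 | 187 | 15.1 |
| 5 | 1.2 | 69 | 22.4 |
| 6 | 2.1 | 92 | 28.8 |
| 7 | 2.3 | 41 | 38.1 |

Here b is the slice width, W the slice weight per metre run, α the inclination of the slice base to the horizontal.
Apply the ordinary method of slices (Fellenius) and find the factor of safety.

Ordinary method of slices: FS = Σ[c'·Δl_i + (W_i cosα_i)·tanφ'] / Σ W_i sinα_i, with Δl_i = b_i / cosα_i.
Slice 1: Δl = 2.0/cos(-13.2°) = 2.054 m; N'_1 = 52·cos(-13.2°) = 50.6; c'Δl = 12.12; W sinα = -11.9
Slice 2: Δl = 2.5/cos(-5.1°) = 2.510 m; N'_2 = 196·cos(-5.1°) = 195.2; c'Δl = 14.81; W sinα = -17.4
Slice 3: Δl = 3.1/cos4.7° = 3.110 m; N'_3 = 243·cos4.7° = 242.2; c'Δl = 18.35; W sinα = 19.9
Slice 4: Δl = 2.7/cos15.1° = 2.797 m; N'_4 = 187·cos15.1° = 180.5; c'Δl = 16.50; W sinα = 48.7
Slice 5: Δl = 1.2/cos22.4° = 1.298 m; N'_5 = 69·cos22.4° = 63.8; c'Δl = 7.66; W sinα = 26.3
Slice 6: Δl = 2.1/cos28.8° = 2.396 m; N'_6 = 92·cos28.8° = 80.6; c'Δl = 14.14; W sinα = 44.3
Slice 7: Δl = 2.3/cos38.1° = 2.923 m; N'_7 = 41·cos38.1° = 32.3; c'Δl = 17.24; W sinα = 25.3
Σc'Δl = 100.8 kN/m; ΣN' = 845.3 kN/m; ΣW sinα = 135.2 kN/m
Resisting = 100.8 + 845.3·tan20.7° = 100.8 + 319.4 = 420.2 kN/m
FS = 420.2 / 135.2 = 3.107

FS = 3.11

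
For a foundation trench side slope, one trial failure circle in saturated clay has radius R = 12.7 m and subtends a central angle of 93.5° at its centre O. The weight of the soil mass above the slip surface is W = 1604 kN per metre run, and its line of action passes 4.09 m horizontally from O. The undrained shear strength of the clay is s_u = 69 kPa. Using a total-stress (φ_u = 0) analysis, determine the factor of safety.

FS = 2.77

Taking moments about the centre O, the resisting moment is provided by the undrained shear strength acting along the arc:
Arc length L_a = R·θ = 12.7·(93.5°·π/180) = 12.7·1.6319 = 20.72 m
M_R = s_u·L_a·R = 69·20.72·12.7 = 18161.2 kN·m/m
M_D = W·d = 1604·4.09 = 6560.4 kN·m/m
FS = M_R / M_D = 18161.2 / 6560.4 = 2.768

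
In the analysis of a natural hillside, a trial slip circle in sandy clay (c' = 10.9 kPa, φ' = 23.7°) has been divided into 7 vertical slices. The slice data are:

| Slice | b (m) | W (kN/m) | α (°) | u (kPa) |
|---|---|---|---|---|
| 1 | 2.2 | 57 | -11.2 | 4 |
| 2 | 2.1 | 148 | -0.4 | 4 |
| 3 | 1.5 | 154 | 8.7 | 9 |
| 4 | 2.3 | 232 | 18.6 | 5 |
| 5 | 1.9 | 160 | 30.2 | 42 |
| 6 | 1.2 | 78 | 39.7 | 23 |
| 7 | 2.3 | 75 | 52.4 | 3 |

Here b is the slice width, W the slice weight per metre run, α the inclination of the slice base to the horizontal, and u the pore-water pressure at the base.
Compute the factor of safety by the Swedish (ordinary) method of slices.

Ordinary method of slices: FS = Σ[c'·Δl_i + (W_i cosα_i − u_i·Δl_i)·tanφ'] / Σ W_i sinα_i, with Δl_i = b_i / cosα_i.
Slice 1: Δl = 2.2/cos(-11.2°) = 2.243 m; N'_1 = 57·cos(-11.2°) − 4·2.243 = 46.9; c'Δl = 24.45; W sinα = -11.1
Slice 2: Δl = 2.1/cos(-0.4°) = 2.100 m; N'_2 = 148·cos(-0.4°) − 4·2.100 = 139.6; c'Δl = 22.89; W sinα = -1.0
Slice 3: Δl = 1.5/cos8.7° = 1.517 m; N'_3 = 154·cos8.7° − 9·1.517 = 138.6; c'Δl = 16.54; W sinα = 23.3
Slice 4: Δl = 2.3/cos18.6° = 2.427 m; N'_4 = 232·cos18.6° − 5·2.427 = 207.7; c'Δl = 26.45; W sinα = 74.0
Slice 5: Δl = 1.9/cos30.2° = 2.198 m; N'_5 = 160·cos30.2° − 42·2.198 = 46.0; c'Δl = 23.96; W sinα = 80.5
Slice 6: Δl = 1.2/cos39.7° = 1.560 m; N'_6 = 78·cos39.7° − 23·1.560 = 24.1; c'Δl = 17.00; W sinα = 49.8
Slice 7: Δl = 2.3/cos52.4° = 3.770 m; N'_7 = 75·cos52.4° − 3·3.770 = 34.5; c'Δl = 41.09; W sinα = 59.4
Σc'Δl = 172.4 kN/m; ΣN' = 637.4 kN/m; ΣW sinα = 274.9 kN/m
Resisting = 172.4 + 637.4·tan23.7° = 172.4 + 279.8 = 452.2 kN/m
FS = 452.2 / 274.9 = 1.645

FS = 1.64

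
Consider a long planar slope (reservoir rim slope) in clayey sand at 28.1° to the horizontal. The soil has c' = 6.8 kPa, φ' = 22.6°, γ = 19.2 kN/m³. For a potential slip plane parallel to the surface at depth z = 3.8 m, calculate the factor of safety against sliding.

For an infinite slope with a slip plane parallel to the surface (no pore pressure): FS = [c' + γz cos²β tanφ'] / [γz sinβ cosβ].
γz = 19.2·3.8 = 72.96 kN/m²
Numerator = 6.8 + 72.96·cos²28.1°·tan22.6° = 6.8 + 72.96·0.7781·0.4163 = 30.433 kPa
Denominator = 72.96·sin28.1°·cos28.1° = 72.96·0.4710·0.8821 = 30.314 kPa
FS = 30.433 / 30.314 = 1.004

FS = 1.00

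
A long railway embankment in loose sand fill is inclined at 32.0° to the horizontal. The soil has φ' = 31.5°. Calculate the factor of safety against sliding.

FS = 0.98

For a dry cohesionless infinite slope the factor of safety is FS = tanφ' / tanβ.
FS = tan31.5° / tan32.0° = 0.6128 / 0.6249 = 0.981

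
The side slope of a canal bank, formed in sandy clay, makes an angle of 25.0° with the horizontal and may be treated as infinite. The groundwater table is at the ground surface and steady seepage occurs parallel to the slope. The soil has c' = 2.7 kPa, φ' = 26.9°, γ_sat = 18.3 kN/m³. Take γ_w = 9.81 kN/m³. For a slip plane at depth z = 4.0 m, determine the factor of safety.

FS = 0.60

With seepage parallel to the slope and the water table at the surface, the effective normal stress on the slip plane uses the buoyant unit weight γ' = γ_sat − γ_w while the driving shear stress uses γ_sat:
FS = [c' + γ' z cos²β tanφ'] / [γ_sat z sinβ cosβ]
γ' = 18.3 − 9.81 = 8.49 kN/m³
Numerator = 2.7 + 8.49·4.0·cos²25.0°·tan26.9° = 2.7 + 8.49·4.0·0.8214·0.5073 = 16.852 kPa
Denominator = 18.3·4.0·sin25.0°·cos25.0° = 18.3·4.0·0.4226·0.9063 = 28.037 kPa
FS = 16.852 / 28.037 = 0.601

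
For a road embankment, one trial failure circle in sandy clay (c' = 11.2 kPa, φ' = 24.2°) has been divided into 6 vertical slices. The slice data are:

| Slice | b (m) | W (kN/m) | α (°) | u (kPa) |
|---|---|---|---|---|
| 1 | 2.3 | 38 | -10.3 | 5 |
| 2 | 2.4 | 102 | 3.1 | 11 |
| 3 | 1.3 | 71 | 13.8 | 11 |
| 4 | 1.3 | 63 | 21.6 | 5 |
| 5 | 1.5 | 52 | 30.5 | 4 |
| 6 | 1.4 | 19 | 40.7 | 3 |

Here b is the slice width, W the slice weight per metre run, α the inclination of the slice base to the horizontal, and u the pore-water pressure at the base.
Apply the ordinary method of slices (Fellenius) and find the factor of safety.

FS = 3.06

Ordinary method of slices: FS = Σ[c'·Δl_i + (W_i cosα_i − u_i·Δl_i)·tanφ'] / Σ W_i sinα_i, with Δl_i = b_i / cosα_i.
Slice 1: Δl = 2.3/cos(-10.3°) = 2.338 m; N'_1 = 38·cos(-10.3°) − 5·2.338 = 25.7; c'Δl = 26.18; W sinα = -6.8
Slice 2: Δl = 2.4/cos3.1° = 2.404 m; N'_2 = 102·cos3.1° − 11·2.404 = 75.4; c'Δl = 26.92; W sinα = 5.5
Slice 3: Δl = 1.3/cos13.8° = 1.339 m; N'_3 = 71·cos13.8° − 11·1.339 = 54.2; c'Δl = 14.99; W sinα = 16.9
Slice 4: Δl = 1.3/cos21.6° = 1.398 m; N'_4 = 63·cos21.6° − 5·1.398 = 51.6; c'Δl = 15.66; W sinα = 23.2
Slice 5: Δl = 1.5/cos30.5° = 1.741 m; N'_5 = 52·cos30.5° − 4·1.741 = 37.8; c'Δl = 19.50; W sinα = 26.4
Slice 6: Δl = 1.4/cos40.7° = 1.847 m; N'_6 = 19·cos40.7° − 3·1.847 = 8.9; c'Δl = 20.68; W sinα = 12.4
Σc'Δl = 123.9 kN/m; ΣN' = 253.6 kN/m; ΣW sinα = 77.6 kN/m
Resisting = 123.9 + 253.6·tan24.2° = 123.9 + 114.0 = 237.9 kN/m
FS = 237.9 / 77.6 = 3.065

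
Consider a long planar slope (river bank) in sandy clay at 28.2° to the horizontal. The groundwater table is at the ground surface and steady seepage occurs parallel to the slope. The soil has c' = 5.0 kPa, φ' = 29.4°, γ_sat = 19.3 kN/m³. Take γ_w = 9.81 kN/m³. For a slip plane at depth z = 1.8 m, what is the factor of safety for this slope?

FS = 0.86

With seepage parallel to the slope and the water table at the surface, the effective normal stress on the slip plane uses the buoyant unit weight γ' = γ_sat − γ_w while the driving shear stress uses γ_sat:
FS = [c' + γ' z cos²β tanφ'] / [γ_sat z sinβ cosβ]
γ' = 19.3 − 9.81 = 9.49 kN/m³
Numerator = 5.0 + 9.49·1.8·cos²28.2°·tan29.4° = 5.0 + 9.49·1.8·0.7767·0.5635 = 12.476 kPa
Denominator = 19.3·1.8·sin28.2°·cos28.2° = 19.3·1.8·0.4726·0.8813 = 14.468 kPa
FS = 12.476 / 14.468 = 0.862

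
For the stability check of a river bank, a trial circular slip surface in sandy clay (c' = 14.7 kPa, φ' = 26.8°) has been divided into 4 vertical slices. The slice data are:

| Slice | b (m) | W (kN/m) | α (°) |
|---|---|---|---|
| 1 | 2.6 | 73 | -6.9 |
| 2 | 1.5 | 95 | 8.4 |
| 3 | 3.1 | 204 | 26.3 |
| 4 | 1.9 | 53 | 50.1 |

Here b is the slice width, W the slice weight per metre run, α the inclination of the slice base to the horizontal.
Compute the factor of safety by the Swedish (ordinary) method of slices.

Ordinary method of slices: FS = Σ[c'·Δl_i + (W_i cosα_i)·tanφ'] / Σ W_i sinα_i, with Δl_i = b_i / cosα_i.
Slice 1: Δl = 2.6/cos(-6.9°) = 2.619 m; N'_1 = 73·cos(-6.9°) = 72.5; c'Δl = 38.50; W sinα = -8.8
Slice 2: Δl = 1.5/cos8.4° = 1.516 m; N'_2 = 95·cos8.4° = 94.0; c'Δl = 22.29; W sinα = 13.9
Slice 3: Δl = 3.1/cos26.3° = 3.458 m; N'_3 = 204·cos26.3° = 182.9; c'Δl = 50.83; W sinα = 90.4
Slice 4: Δl = 1.9/cos50.1° = 2.962 m; N'_4 = 53·cos50.1° = 34.0; c'Δl = 43.54; W sinα = 40.7
Σc'Δl = 155.2 kN/m; ΣN' = 383.3 kN/m; ΣW sinα = 136.2 kN/m
Resisting = 155.2 + 383.3·tan26.8° = 155.2 + 193.6 = 348.8 kN/m
FS = 348.8 / 136.2 = 2.562

FS = 2.56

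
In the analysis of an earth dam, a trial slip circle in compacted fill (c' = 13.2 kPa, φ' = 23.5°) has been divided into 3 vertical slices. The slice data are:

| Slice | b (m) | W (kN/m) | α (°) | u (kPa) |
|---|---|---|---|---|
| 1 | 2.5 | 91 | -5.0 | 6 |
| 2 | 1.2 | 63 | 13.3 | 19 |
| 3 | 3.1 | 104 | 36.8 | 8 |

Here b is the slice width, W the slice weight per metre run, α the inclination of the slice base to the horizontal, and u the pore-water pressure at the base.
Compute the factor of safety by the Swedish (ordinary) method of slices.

FS = 2.51

Ordinary method of slices: FS = Σ[c'·Δl_i + (W_i cosα_i − u_i·Δl_i)·tanφ'] / Σ W_i sinα_i, with Δl_i = b_i / cosα_i.
Slice 1: Δl = 2.5/cos(-5.0°) = 2.510 m; N'_1 = 91·cos(-5.0°) − 6·2.510 = 75.6; c'Δl = 33.13; W sinα = -7.9
Slice 2: Δl = 1.2/cos13.3° = 1.233 m; N'_2 = 63·cos13.3° − 19·1.233 = 37.9; c'Δl = 16.28; W sinα = 14.5
Slice 3: Δl = 3.1/cos36.8° = 3.871 m; N'_3 = 104·cos36.8° − 8·3.871 = 52.3; c'Δl = 51.10; W sinα = 62.3
Σc'Δl = 100.5 kN/m; ΣN' = 165.8 kN/m; ΣW sinα = 68.9 kN/m
Resisting = 100.5 + 165.8·tan23.5° = 100.5 + 72.1 = 172.6 kN/m
FS = 172.6 / 68.9 = 2.506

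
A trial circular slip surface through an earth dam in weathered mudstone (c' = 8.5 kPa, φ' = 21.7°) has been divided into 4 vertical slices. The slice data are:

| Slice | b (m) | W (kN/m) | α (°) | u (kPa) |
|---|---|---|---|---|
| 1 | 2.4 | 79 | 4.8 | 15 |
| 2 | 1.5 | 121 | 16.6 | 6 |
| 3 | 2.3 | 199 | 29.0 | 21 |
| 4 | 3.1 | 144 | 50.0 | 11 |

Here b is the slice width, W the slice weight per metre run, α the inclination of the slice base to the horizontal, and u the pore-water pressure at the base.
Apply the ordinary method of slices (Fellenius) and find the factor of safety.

FS = 0.89

Ordinary method of slices: FS = Σ[c'·Δl_i + (W_i cosα_i − u_i·Δl_i)·tanφ'] / Σ W_i sinα_i, with Δl_i = b_i / cosα_i.
Slice 1: Δl = 2.4/cos4.8° = 2.408 m; N'_1 = 79·cos4.8° − 15·2.408 = 42.6; c'Δl = 20.47; W sinα = 6.6
Slice 2: Δl = 1.5/cos16.6° = 1.565 m; N'_2 = 121·cos16.6° − 6·1.565 = 106.6; c'Δl = 13.30; W sinα = 34.6
Slice 3: Δl = 2.3/cos29.0° = 2.630 m; N'_3 = 199·cos29.0° − 21·2.630 = 118.8; c'Δl = 22.35; W sinα = 96.5
Slice 4: Δl = 3.1/cos50.0° = 4.823 m; N'_4 = 144·cos50.0° − 11·4.823 = 39.5; c'Δl = 40.99; W sinα = 110.3
Σc'Δl = 97.1 kN/m; ΣN' = 307.5 kN/m; ΣW sinα = 248.0 kN/m
Resisting = 97.1 + 307.5·tan21.7° = 97.1 + 122.4 = 219.5 kN/m
FS = 219.5 / 248.0 = 0.885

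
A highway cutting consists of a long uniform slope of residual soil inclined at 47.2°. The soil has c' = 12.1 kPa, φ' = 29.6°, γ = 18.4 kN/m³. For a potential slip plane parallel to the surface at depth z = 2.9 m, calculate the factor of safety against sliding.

FS = 0.98

For an infinite slope with a slip plane parallel to the surface (no pore pressure): FS = [c' + γz cos²β tanφ'] / [γz sinβ cosβ].
γz = 18.4·2.9 = 53.36 kN/m²
Numerator = 12.1 + 53.36·cos²47.2°·tan29.6° = 12.1 + 53.36·0.4616·0.5681 = 26.094 kPa
Denominator = 53.36·sin47.2°·cos47.2° = 53.36·0.7337·0.6794 = 26.601 kPa
FS = 26.094 / 26.601 = 0.981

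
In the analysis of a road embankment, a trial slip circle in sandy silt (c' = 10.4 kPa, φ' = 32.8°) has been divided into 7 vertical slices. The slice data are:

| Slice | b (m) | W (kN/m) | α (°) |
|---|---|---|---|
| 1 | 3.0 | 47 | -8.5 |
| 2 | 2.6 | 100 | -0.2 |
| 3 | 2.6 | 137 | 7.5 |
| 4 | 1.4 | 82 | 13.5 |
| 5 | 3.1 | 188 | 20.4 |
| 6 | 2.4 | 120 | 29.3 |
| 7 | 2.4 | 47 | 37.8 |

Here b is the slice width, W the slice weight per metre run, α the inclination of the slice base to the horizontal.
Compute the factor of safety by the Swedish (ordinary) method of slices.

Ordinary method of slices: FS = Σ[c'·Δl_i + (W_i cosα_i)·tanφ'] / Σ W_i sinα_i, with Δl_i = b_i / cosα_i.
Slice 1: Δl = 3.0/cos(-8.5°) = 3.033 m; N'_1 = 47·cos(-8.5°) = 46.5; c'Δl = 31.55; W sinα = -6.9
Slice 2: Δl = 2.6/cos(-0.2°) = 2.600 m; N'_2 = 100·cos(-0.2°) = 100.0; c'Δl = 27.04; W sinα = -0.3
Slice 3: Δl = 2.6/cos7.5° = 2.622 m; N'_3 = 137·cos7.5° = 135.8; c'Δl = 27.27; W sinα = 17.9
Slice 4: Δl = 1.4/cos13.5° = 1.440 m; N'_4 = 82·cos13.5° = 79.7; c'Δl = 14.97; W sinα = 19.1
Slice 5: Δl = 3.1/cos20.4° = 3.307 m; N'_5 = 188·cos20.4° = 176.2; c'Δl = 34.40; W sinα = 65.5
Slice 6: Δl = 2.4/cos29.3° = 2.752 m; N'_6 = 120·cos29.3° = 104.6; c'Δl = 28.62; W sinα = 58.7
Slice 7: Δl = 2.4/cos37.8° = 3.037 m; N'_7 = 47·cos37.8° = 37.1; c'Δl = 31.59; W sinα = 28.8
Σc'Δl = 195.4 kN/m; ΣN' = 680.0 kN/m; ΣW sinα = 182.8 kN/m
Resisting = 195.4 + 680.0·tan32.8° = 195.4 + 438.3 = 633.7 kN/m
FS = 633.7 / 182.8 = 3.467

FS = 3.47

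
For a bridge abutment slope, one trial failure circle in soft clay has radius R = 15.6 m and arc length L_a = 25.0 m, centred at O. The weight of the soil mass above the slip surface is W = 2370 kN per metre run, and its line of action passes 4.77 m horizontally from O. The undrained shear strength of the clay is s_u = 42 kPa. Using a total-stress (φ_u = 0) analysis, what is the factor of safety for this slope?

Taking moments about the centre O, the resisting moment is provided by the undrained shear strength acting along the arc:
M_R = s_u·L_a·R = 42·25.00·15.6 = 16380.0 kN·m/m
M_D = W·d = 2370·4.77 = 11304.9 kN·m/m
FS = M_R / M_D = 16380.0 / 11304.9 = 1.449

FS = 1.45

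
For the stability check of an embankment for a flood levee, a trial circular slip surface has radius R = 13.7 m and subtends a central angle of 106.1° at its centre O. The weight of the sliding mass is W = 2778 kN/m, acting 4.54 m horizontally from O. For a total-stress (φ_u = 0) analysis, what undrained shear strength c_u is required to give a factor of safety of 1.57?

c_u = 57.0 kPa

FS = c_u·L_a·R / (W·d), so c_u = FS·W·d / (L_a·R).
Arc length L_a = R·θ = 13.7·(106.1°·π/180) = 13.7·1.8518 = 25.37 m
c_u = 1.57·2778·4.54 / (25.37·13.7) = 19801.0 / 347.56 = 56.97 kPa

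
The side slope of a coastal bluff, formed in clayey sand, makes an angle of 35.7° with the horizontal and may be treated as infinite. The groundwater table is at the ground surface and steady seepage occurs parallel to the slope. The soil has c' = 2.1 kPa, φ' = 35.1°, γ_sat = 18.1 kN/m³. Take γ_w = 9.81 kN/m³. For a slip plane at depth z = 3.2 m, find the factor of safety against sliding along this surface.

With seepage parallel to the slope and the water table at the surface, the effective normal stress on the slip plane uses the buoyant unit weight γ' = γ_sat − γ_w while the driving shear stress uses γ_sat:
FS = [c' + γ' z cos²β tanφ'] / [γ_sat z sinβ cosβ]
γ' = 18.1 − 9.81 = 8.29 kN/m³
Numerator = 2.1 + 8.29·3.2·cos²35.7°·tan35.1° = 2.1 + 8.29·3.2·0.6595·0.7028 = 14.395 kPa
Denominator = 18.1·3.2·sin35.7°·cos35.7° = 18.1·3.2·0.5835·0.8121 = 27.447 kPa
FS = 14.395 / 27.447 = 0.524

FS = 0.52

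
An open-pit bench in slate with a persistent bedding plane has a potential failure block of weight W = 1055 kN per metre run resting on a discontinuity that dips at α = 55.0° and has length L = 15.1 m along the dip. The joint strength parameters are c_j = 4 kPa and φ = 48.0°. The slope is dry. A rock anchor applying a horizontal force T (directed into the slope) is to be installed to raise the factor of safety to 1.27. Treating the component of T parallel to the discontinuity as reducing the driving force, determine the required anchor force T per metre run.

Resolving forces along and normal to the sliding plane, with the horizontal anchor force T adding T·sinα to the effective normal force and T·cosα acting up the plane against the driving force:
FS = [c_jL + (W cosα + T sinα) tanφ] / [W sinα − T cosα]
Without the anchor: N' = 605.1 kN/m, driving T_d = 864.2 kN/m, resisting R = 4·15.1 + 605.1·tan48.0° = 732.5 kN/m, FS = 0.85.
Setting FS = 1.27 and solving for T:
1.27·(864.2 − T cos55.0°) = 732.5 + T sin55.0°·tan48.0°
T·(sin55.0°·tan48.0° + 1.27·cos55.0°) = 1.27·864.2 − 732.5
T·(0.8192·1.1106 + 1.27·0.5736) = 1097.5 − 732.5 = 365.1
T·1.6382 = 365.1
T = 222.9 kN/m

T = 223 kN/m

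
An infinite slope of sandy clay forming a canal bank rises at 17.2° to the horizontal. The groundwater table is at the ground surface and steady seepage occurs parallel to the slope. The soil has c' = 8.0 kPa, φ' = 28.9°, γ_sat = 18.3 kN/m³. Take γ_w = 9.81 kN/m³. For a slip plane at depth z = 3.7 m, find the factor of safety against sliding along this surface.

With seepage parallel to the slope and the water table at the surface, the effective normal stress on the slip plane uses the buoyant unit weight γ' = γ_sat − γ_w while the driving shear stress uses γ_sat:
FS = [c' + γ' z cos²β tanφ'] / [γ_sat z sinβ cosβ]
γ' = 18.3 − 9.81 = 8.49 kN/m³
Numerator = 8.0 + 8.49·3.7·cos²17.2°·tan28.9° = 8.0 + 8.49·3.7·0.9126·0.5520 = 23.825 kPa
Denominator = 18.3·3.7·sin17.2°·cos17.2° = 18.3·3.7·0.2957·0.9553 = 19.127 kPa
FS = 23.825 / 19.127 = 1.246

FS = 1.25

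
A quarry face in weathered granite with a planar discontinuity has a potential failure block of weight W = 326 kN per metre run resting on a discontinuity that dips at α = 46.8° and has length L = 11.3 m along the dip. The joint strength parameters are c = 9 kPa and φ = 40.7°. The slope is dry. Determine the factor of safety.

FS = 1.24

Resolving the block weight along and normal to the plane and applying the Mohr–Coulomb strength on the joint:
N' = W cosα = 326·cos46.8° = 223.2 kN/m
Driving force T = W sinα = 326·sin46.8° = 237.6 kN/m
Resisting force R = c·L + N'·tanφ = 9·11.3 + 223.2·tan40.7° = 101.7 + 191.9 = 293.6 kN/m
FS = R / T = 293.6 / 237.6 = 1.236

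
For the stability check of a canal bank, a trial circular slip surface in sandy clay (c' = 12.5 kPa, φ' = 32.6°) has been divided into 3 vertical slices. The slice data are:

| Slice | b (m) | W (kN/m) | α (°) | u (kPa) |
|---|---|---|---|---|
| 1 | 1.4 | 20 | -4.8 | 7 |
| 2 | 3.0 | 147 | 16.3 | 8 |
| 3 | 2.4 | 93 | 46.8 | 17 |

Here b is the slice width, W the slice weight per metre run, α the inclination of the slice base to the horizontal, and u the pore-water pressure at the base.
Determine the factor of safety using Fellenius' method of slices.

Ordinary method of slices: FS = Σ[c'·Δl_i + (W_i cosα_i − u_i·Δl_i)·tanφ'] / Σ W_i sinα_i, with Δl_i = b_i / cosα_i.
Slice 1: Δl = 1.4/cos(-4.8°) = 1.405 m; N'_1 = 20·cos(-4.8°) − 7·1.405 = 10.1; c'Δl = 17.56; W sinα = -1.7
Slice 2: Δl = 3.0/cos16.3° = 3.126 m; N'_2 = 147·cos16.3° − 8·3.126 = 116.1; c'Δl = 39.07; W sinα = 41.3
Slice 3: Δl = 2.4/cos46.8° = 3.506 m; N'_3 = 93·cos46.8° − 17·3.506 = 4.1; c'Δl = 43.82; W sinα = 67.8
Σc'Δl = 100.5 kN/m; ΣN' = 130.2 kN/m; ΣW sinα = 107.4 kN/m
Resisting = 100.5 + 130.2·tan32.6° = 100.5 + 83.3 = 183.8 kN/m
FS = 183.8 / 107.4 = 1.711

FS = 1.71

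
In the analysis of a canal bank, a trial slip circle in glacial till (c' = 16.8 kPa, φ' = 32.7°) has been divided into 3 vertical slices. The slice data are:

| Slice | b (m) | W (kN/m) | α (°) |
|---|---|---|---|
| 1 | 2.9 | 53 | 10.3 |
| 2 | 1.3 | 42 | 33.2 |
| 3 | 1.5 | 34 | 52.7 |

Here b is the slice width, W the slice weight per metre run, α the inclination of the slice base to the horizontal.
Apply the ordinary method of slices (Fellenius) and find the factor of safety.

FS = 3.13

Ordinary method of slices: FS = Σ[c'·Δl_i + (W_i cosα_i)·tanφ'] / Σ W_i sinα_i, with Δl_i = b_i / cosα_i.
Slice 1: Δl = 2.9/cos10.3° = 2.947 m; N'_1 = 53·cos10.3° = 52.1; c'Δl = 49.52; W sinα = 9.5
Slice 2: Δl = 1.3/cos33.2° = 1.554 m; N'_2 = 42·cos33.2° = 35.1; c'Δl = 26.10; W sinα = 23.0
Slice 3: Δl = 1.5/cos52.7° = 2.475 m; N'_3 = 34·cos52.7° = 20.6; c'Δl = 41.58; W sinα = 27.0
Σc'Δl = 117.2 kN/m; ΣN' = 107.9 kN/m; ΣW sinα = 59.5 kN/m
Resisting = 117.2 + 107.9·tan32.7° = 117.2 + 69.3 = 186.5 kN/m
FS = 186.5 / 59.5 = 3.133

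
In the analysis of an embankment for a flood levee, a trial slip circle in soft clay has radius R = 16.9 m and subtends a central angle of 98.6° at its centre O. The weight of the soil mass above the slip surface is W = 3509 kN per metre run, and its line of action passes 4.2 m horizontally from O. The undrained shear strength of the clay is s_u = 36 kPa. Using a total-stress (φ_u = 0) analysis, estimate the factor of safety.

Taking moments about the centre O, the resisting moment is provided by the undrained shear strength acting along the arc:
Arc length L_a = R·θ = 16.9·(98.6°·π/180) = 16.9·1.7209 = 29.08 m
M_R = s_u·L_a·R = 36·29.08·16.9 = 17694.2 kN·m/m
M_D = W·d = 3509·4.2 = 14737.8 kN·m/m
FS = M_R / M_D = 17694.2 / 14737.8 = 1.201

FS = 1.20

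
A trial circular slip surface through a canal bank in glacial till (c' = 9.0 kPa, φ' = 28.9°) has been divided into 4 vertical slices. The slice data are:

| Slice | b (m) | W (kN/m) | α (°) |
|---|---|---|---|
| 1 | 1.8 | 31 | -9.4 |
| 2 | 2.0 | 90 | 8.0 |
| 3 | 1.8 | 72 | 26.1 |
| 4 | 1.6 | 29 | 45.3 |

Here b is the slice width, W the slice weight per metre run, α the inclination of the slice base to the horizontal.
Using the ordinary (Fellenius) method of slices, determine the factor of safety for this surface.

Ordinary method of slices: FS = Σ[c'·Δl_i + (W_i cosα_i)·tanφ'] / Σ W_i sinα_i, with Δl_i = b_i / cosα_i.
Slice 1: Δl = 1.8/cos(-9.4°) = 1.824 m; N'_1 = 31·cos(-9.4°) = 30.6; c'Δl = 16.42; W sinα = -5.1
Slice 2: Δl = 2.0/cos8.0° = 2.020 m; N'_2 = 90·cos8.0° = 89.1; c'Δl = 18.18; W sinα = 12.5
Slice 3: Δl = 1.8/cos26.1° = 2.004 m; N'_3 = 72·cos26.1° = 64.7; c'Δl = 18.04; W sinα = 31.7
Slice 4: Δl = 1.6/cos45.3° = 2.275 m; N'_4 = 29·cos45.3° = 20.4; c'Δl = 20.47; W sinα = 20.6
Σc'Δl = 73.1 kN/m; ΣN' = 204.8 kN/m; ΣW sinα = 59.8 kN/m
Resisting = 73.1 + 204.8·tan28.9° = 73.1 + 113.0 = 186.1 kN/m
FS = 186.1 / 59.8 = 3.115

FS = 3.12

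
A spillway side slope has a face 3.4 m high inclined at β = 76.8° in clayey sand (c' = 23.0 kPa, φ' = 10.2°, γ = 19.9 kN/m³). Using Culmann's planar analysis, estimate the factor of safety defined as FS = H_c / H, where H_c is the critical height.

H_c = (4c'/γ) · sinβ cosφ' / [1 − cos(β − φ')]
    = (4·23.0/19.9) · sin76.8°·cos10.2° / [1 − cos66.6°]
    = 4.623 · 0.9582 / 0.6029 = 7.35 m
FS = H_c / H = 7.35 / 3.4 = 2.161

FS = 2.16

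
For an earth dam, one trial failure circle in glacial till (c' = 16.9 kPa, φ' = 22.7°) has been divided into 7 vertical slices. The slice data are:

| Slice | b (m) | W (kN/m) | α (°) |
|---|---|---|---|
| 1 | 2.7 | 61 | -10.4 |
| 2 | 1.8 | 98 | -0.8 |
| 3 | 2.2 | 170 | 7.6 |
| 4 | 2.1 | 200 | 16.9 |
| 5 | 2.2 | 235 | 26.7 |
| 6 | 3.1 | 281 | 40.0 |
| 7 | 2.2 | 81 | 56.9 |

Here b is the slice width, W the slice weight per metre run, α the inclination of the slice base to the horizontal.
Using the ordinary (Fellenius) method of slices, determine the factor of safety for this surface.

Ordinary method of slices: FS = Σ[c'·Δl_i + (W_i cosα_i)·tanφ'] / Σ W_i sinα_i, with Δl_i = b_i / cosα_i.
Slice 1: Δl = 2.7/cos(-10.4°) = 2.745 m; N'_1 = 61·cos(-10.4°) = 60.0; c'Δl = 46.39; W sinα = -11.0
Slice 2: Δl = 1.8/cos(-0.8°) = 1.800 m; N'_2 = 98·cos(-0.8°) = 98.0; c'Δl = 30.42; W sinα = -1.4
Slice 3: Δl = 2.2/cos7.6° = 2.219 m; N'_3 = 170·cos7.6° = 168.5; c'Δl = 37.51; W sinα = 22.5
Slice 4: Δl = 2.1/cos16.9° = 2.195 m; N'_4 = 200·cos16.9° = 191.4; c'Δl = 37.09; W sinα = 58.1
Slice 5: Δl = 2.2/cos26.7° = 2.463 m; N'_5 = 235·cos26.7° = 209.9; c'Δl = 41.62; W sinα = 105.6
Slice 6: Δl = 3.1/cos40.0° = 4.047 m; N'_6 = 281·cos40.0° = 215.3; c'Δl = 68.39; W sinα = 180.6
Slice 7: Δl = 2.2/cos56.9° = 4.029 m; N'_7 = 81·cos56.9° = 44.2; c'Δl = 68.08; W sinα = 67.9
Σc'Δl = 329.5 kN/m; ΣN' = 987.3 kN/m; ΣW sinα = 422.3 kN/m
Resisting = 329.5 + 987.3·tan22.7° = 329.5 + 413.0 = 742.5 kN/m
FS = 742.5 / 422.3 = 1.758

FS = 1.76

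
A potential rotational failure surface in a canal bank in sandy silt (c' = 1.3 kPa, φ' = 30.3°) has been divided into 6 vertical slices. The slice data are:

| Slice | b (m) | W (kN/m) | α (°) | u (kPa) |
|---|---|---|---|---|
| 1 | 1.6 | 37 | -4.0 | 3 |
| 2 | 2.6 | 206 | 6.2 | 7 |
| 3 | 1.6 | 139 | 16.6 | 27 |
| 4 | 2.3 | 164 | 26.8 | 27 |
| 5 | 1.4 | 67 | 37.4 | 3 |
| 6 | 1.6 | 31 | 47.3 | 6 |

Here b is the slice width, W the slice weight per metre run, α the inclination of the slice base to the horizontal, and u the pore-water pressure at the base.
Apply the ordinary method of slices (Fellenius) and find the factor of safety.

Ordinary method of slices: FS = Σ[c'·Δl_i + (W_i cosα_i − u_i·Δl_i)·tanφ'] / Σ W_i sinα_i, with Δl_i = b_i / cosα_i.
Slice 1: Δl = 1.6/cos(-4.0°) = 1.604 m; N'_1 = 37·cos(-4.0°) − 3·1.604 = 32.1; c'Δl = 2.09; W sinα = -2.6
Slice 2: Δl = 2.6/cos6.2° = 2.615 m; N'_2 = 206·cos6.2° − 7·2.615 = 186.5; c'Δl = 3.40; W sinα = 22.2
Slice 3: Δl = 1.6/cos16.6° = 1.670 m; N'_3 = 139·cos16.6° − 27·1.670 = 88.1; c'Δl = 2.17; W sinα = 39.7
Slice 4: Δl = 2.3/cos26.8° = 2.577 m; N'_4 = 164·cos26.8° − 27·2.577 = 76.8; c'Δl = 3.35; W sinα = 73.9
Slice 5: Δl = 1.4/cos37.4° = 1.762 m; N'_5 = 67·cos37.4° − 3·1.762 = 47.9; c'Δl = 2.29; W sinα = 40.7
Slice 6: Δl = 1.6/cos47.3° = 2.359 m; N'_6 = 31·cos47.3° − 6·2.359 = 6.9; c'Δl = 3.07; W sinα = 22.8
Σc'Δl = 16.4 kN/m; ΣN' = 438.3 kN/m; ΣW sinα = 196.8 kN/m
Resisting = 16.4 + 438.3·tan30.3° = 16.4 + 256.1 = 272.5 kN/m
FS = 272.5 / 196.8 = 1.385

FS = 1.38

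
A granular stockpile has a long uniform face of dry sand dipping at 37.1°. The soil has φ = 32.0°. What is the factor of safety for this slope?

FS = 0.83

For a dry cohesionless infinite slope the factor of safety is FS = tanφ / tanβ.
FS = tan32.0° / tan37.1° = 0.6249 / 0.7563 = 0.826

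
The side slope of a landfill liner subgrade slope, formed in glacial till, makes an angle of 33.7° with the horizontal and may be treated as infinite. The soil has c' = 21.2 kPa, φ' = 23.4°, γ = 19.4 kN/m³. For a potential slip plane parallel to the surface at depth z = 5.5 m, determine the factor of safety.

FS = 1.08

For an infinite slope with a slip plane parallel to the surface (no pore pressure): FS = [c' + γz cos²β tanφ'] / [γz sinβ cosβ].
γz = 19.4·5.5 = 106.70 kN/m²
Numerator = 21.2 + 106.70·cos²33.7°·tan23.4° = 21.2 + 106.70·0.6921·0.4327 = 53.159 kPa
Denominator = 106.70·sin33.7°·cos33.7° = 106.70·0.5548·0.8320 = 49.253 kPa
FS = 53.159 / 49.253 = 1.079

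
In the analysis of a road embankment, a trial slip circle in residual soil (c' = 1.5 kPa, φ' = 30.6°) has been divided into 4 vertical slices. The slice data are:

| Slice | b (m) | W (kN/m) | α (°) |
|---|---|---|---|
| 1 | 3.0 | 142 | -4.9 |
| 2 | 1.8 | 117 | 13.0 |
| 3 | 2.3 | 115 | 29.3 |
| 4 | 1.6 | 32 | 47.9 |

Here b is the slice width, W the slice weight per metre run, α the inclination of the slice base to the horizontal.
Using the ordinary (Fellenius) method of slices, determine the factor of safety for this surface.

Ordinary method of slices: FS = Σ[c'·Δl_i + (W_i cosα_i)·tanφ'] / Σ W_i sinα_i, with Δl_i = b_i / cosα_i.
Slice 1: Δl = 3.0/cos(-4.9°) = 3.011 m; N'_1 = 142·cos(-4.9°) = 141.5; c'Δl = 4.52; W sinα = -12.1
Slice 2: Δl = 1.8/cos13.0° = 1.847 m; N'_2 = 117·cos13.0° = 114.0; c'Δl = 2.77; W sinα = 26.3
Slice 3: Δl = 2.3/cos29.3° = 2.637 m; N'_3 = 115·cos29.3° = 100.3; c'Δl = 3.96; W sinα = 56.3
Slice 4: Δl = 1.6/cos47.9° = 2.387 m; N'_4 = 32·cos47.9° = 21.5; c'Δl = 3.58; W sinα = 23.7
Σc'Δl = 14.8 kN/m; ΣN' = 377.2 kN/m; ΣW sinα = 94.2 kN/m
Resisting = 14.8 + 377.2·tan30.6° = 14.8 + 223.1 = 237.9 kN/m
FS = 237.9 / 94.2 = 2.525

FS = 2.53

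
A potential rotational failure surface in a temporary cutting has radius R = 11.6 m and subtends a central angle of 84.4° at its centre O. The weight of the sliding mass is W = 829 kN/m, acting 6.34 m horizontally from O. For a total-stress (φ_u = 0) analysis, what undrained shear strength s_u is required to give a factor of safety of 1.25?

FS = s_u·L_a·R / (W·d), so s_u = FS·W·d / (L_a·R).
Arc length L_a = R·θ = 11.6·(84.4°·π/180) = 11.6·1.4731 = 17.09 m
s_u = 1.25·829·6.34 / (17.09·11.6) = 6569.8 / 198.21 = 33.14 kPa

s_u = 33.1 kPa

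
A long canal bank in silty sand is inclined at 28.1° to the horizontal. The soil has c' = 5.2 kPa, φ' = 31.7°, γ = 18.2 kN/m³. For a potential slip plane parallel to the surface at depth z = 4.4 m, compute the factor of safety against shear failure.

FS = 1.31

For an infinite slope with a slip plane parallel to the surface (no pore pressure): FS = [c' + γz cos²β tanφ'] / [γz sinβ cosβ].
γz = 18.2·4.4 = 80.08 kN/m²
Numerator = 5.2 + 80.08·cos²28.1°·tan31.7° = 5.2 + 80.08·0.7781·0.6176 = 43.686 kPa
Denominator = 80.08·sin28.1°·cos28.1° = 80.08·0.4710·0.8821 = 33.273 kPa
FS = 43.686 / 33.273 = 1.313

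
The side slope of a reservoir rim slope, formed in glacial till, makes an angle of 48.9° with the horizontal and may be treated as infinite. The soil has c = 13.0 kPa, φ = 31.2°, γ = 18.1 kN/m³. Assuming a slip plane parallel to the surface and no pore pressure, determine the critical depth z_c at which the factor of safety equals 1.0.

z_c = 3.07 m

Setting FS = 1.00 in FS = [c + γz cos²β tanφ] / [γz sinβ cosβ] and solving for z:
z = c / [γ cosβ (FS·sinβ − cosβ·tanφ)]
  = 13.0 / [18.1·cos48.9°·(1.00·sin48.9° − cos48.9°·tan31.2°)]
  = 13.0 / [18.1·0.6574·(1.00·0.7536 − 0.6574·0.6056)]
  = 13.0 / 4.2292 = 3.074 m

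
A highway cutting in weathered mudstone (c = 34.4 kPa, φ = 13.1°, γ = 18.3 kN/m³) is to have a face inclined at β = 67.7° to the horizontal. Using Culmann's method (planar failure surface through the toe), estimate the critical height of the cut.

Culmann's analysis gives the critical failure plane at α_cr = (β + φ)/2 = (67.7 + 13.1)/2 = 40.4°, and the critical height
H_c = (4c/γ) · sinβ cosφ / [1 − cos(β − φ)]
    = (4·34.4/18.3) · sin67.7°·cos13.1° / [1 − cos(54.6°)]
    = 7.519 · 0.9252·0.9740 / [1 − 0.5793]
    = 7.519 · 0.9011 / 0.4207
    = 16.11 m

H_c = 16.11 m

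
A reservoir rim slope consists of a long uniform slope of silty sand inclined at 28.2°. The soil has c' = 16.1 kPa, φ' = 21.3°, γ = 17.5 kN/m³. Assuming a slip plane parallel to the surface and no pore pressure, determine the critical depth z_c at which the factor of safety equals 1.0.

z_c = 8.10 m

Setting FS = 1.00 in FS = [c' + γz cos²β tanφ'] / [γz sinβ cosβ] and solving for z:
z = c' / [γ cosβ (FS·sinβ − cosβ·tanφ')]
  = 16.1 / [17.5·cos28.2°·(1.00·sin28.2° − cos28.2°·tan21.3°)]
  = 16.1 / [17.5·0.8813·(1.00·0.4726 − 0.8813·0.3899)]
  = 16.1 / 1.9887 = 8.096 m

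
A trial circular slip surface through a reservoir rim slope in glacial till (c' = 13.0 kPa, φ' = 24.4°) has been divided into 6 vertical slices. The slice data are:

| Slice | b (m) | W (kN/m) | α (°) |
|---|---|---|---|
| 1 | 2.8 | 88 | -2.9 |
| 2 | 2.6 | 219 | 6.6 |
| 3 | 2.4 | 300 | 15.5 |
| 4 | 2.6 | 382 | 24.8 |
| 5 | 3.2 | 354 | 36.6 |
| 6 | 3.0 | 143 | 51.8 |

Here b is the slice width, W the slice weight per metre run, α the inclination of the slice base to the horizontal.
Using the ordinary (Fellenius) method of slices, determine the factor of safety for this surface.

FS = 1.46

Ordinary method of slices: FS = Σ[c'·Δl_i + (W_i cosα_i)·tanφ'] / Σ W_i sinα_i, with Δl_i = b_i / cosα_i.
Slice 1: Δl = 2.8/cos(-2.9°) = 2.804 m; N'_1 = 88·cos(-2.9°) = 87.9; c'Δl = 36.45; W sinα = -4.5
Slice 2: Δl = 2.6/cos6.6° = 2.617 m; N'_2 = 219·cos6.6° = 217.5; c'Δl = 34.03; W sinα = 25.2
Slice 3: Δl = 2.4/cos15.5° = 2.491 m; N'_3 = 300·cos15.5° = 289.1; c'Δl = 32.38; W sinα = 80.2
Slice 4: Δl = 2.6/cos24.8° = 2.864 m; N'_4 = 382·cos24.8° = 346.8; c'Δl = 37.23; W sinα = 160.2
Slice 5: Δl = 3.2/cos36.6° = 3.986 m; N'_5 = 354·cos36.6° = 284.2; c'Δl = 51.82; W sinα = 211.1
Slice 6: Δl = 3.0/cos51.8° = 4.851 m; N'_6 = 143·cos51.8° = 88.4; c'Δl = 63.07; W sinα = 112.4
Σc'Δl = 255.0 kN/m; ΣN' = 1313.9 kN/m; ΣW sinα = 584.6 kN/m
Resisting = 255.0 + 1313.9·tan24.4° = 255.0 + 596.0 = 851.0 kN/m
FS = 851.0 / 584.6 = 1.456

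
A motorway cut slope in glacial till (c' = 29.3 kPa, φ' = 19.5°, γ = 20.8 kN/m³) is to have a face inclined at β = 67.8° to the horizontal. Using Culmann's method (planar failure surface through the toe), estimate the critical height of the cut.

H_c = 14.69 m

Culmann's analysis gives the critical failure plane at α_cr = (β + φ')/2 = (67.8 + 19.5)/2 = 43.6°, and the critical height
H_c = (4c'/γ) · sinβ cosφ' / [1 − cos(β − φ')]
    = (4·29.3/20.8) · sin67.8°·cos19.5° / [1 − cos(48.3°)]
    = 5.635 · 0.9259·0.9426 / [1 − 0.6652]
    = 5.635 · 0.8728 / 0.3348
    = 14.69 m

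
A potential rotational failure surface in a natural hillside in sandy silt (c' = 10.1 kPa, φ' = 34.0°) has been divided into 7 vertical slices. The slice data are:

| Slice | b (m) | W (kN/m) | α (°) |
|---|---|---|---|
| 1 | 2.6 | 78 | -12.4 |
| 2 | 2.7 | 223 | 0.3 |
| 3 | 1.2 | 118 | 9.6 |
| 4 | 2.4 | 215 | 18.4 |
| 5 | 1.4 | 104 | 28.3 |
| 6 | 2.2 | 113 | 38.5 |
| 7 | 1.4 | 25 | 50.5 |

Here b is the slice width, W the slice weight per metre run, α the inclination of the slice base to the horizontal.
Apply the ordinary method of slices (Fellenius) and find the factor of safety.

FS = 3.36

Ordinary method of slices: FS = Σ[c'·Δl_i + (W_i cosα_i)·tanφ'] / Σ W_i sinα_i, with Δl_i = b_i / cosα_i.
Slice 1: Δl = 2.6/cos(-12.4°) = 2.662 m; N'_1 = 78·cos(-12.4°) = 76.2; c'Δl = 26.89; W sinα = -16.7
Slice 2: Δl = 2.7/cos0.3° = 2.700 m; N'_2 = 223·cos0.3° = 223.0; c'Δl = 27.27; W sinα = 1.2
Slice 3: Δl = 1.2/cos9.6° = 1.217 m; N'_3 = 118·cos9.6° = 116.3; c'Δl = 12.29; W sinα = 19.7
Slice 4: Δl = 2.4/cos18.4° = 2.529 m; N'_4 = 215·cos18.4° = 204.0; c'Δl = 25.55; W sinα = 67.9
Slice 5: Δl = 1.4/cos28.3° = 1.590 m; N'_5 = 104·cos28.3° = 91.6; c'Δl = 16.06; W sinα = 49.3
Slice 6: Δl = 2.2/cos38.5° = 2.811 m; N'_6 = 113·cos38.5° = 88.4; c'Δl = 28.39; W sinα = 70.3
Slice 7: Δl = 1.4/cos50.5° = 2.201 m; N'_7 = 25·cos50.5° = 15.9; c'Δl = 22.23; W sinα = 19.3
Σc'Δl = 158.7 kN/m; ΣN' = 815.4 kN/m; ΣW sinα = 210.9 kN/m
Resisting = 158.7 + 815.4·tan34.0° = 158.7 + 550.0 = 708.7 kN/m
FS = 708.7 / 210.9 = 3.360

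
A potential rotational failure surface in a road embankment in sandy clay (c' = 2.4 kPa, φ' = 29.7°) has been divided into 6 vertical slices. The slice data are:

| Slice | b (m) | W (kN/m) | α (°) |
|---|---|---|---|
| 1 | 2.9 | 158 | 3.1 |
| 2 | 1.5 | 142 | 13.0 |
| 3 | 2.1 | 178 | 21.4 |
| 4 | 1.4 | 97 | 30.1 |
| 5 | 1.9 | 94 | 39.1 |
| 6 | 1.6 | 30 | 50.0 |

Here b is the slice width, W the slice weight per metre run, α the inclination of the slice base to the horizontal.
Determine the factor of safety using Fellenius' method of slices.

FS = 1.67

Ordinary method of slices: FS = Σ[c'·Δl_i + (W_i cosα_i)·tanφ'] / Σ W_i sinα_i, with Δl_i = b_i / cosα_i.
Slice 1: Δl = 2.9/cos3.1° = 2.904 m; N'_1 = 158·cos3.1° = 157.8; c'Δl = 6.97; W sinα = 8.5
Slice 2: Δl = 1.5/cos13.0° = 1.539 m; N'_2 = 142·cos13.0° = 138.4; c'Δl = 3.69; W sinα = 31.9
Slice 3: Δl = 2.1/cos21.4° = 2.256 m; N'_3 = 178·cos21.4° = 165.7; c'Δl = 5.41; W sinα = 64.9
Slice 4: Δl = 1.4/cos30.1° = 1.618 m; N'_4 = 97·cos30.1° = 83.9; c'Δl = 3.88; W sinα = 48.6
Slice 5: Δl = 1.9/cos39.1° = 2.448 m; N'_5 = 94·cos39.1° = 72.9; c'Δl = 5.88; W sinα = 59.3
Slice 6: Δl = 1.6/cos50.0° = 2.489 m; N'_6 = 30·cos50.0° = 19.3; c'Δl = 5.97; W sinα = 23.0
Σc'Δl = 31.8 kN/m; ΣN' = 638.0 kN/m; ΣW sinα = 236.3 kN/m
Resisting = 31.8 + 638.0·tan29.7° = 31.8 + 363.9 = 395.7 kN/m
FS = 395.7 / 236.3 = 1.674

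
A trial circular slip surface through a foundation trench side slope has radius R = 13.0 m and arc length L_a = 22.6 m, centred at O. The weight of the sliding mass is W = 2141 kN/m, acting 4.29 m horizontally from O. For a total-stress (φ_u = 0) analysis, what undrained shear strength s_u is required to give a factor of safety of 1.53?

s_u = 47.8 kPa

FS = s_u·L_a·R / (W·d), so s_u = FS·W·d / (L_a·R).
s_u = 1.53·2141·4.29 / (22.60·13.0) = 14052.9 / 293.80 = 47.83 kPa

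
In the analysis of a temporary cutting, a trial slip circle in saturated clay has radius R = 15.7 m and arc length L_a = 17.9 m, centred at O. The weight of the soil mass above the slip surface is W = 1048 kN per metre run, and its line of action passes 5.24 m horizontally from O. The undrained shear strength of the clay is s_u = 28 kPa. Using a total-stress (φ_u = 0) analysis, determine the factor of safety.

FS = 1.43

Taking moments about the centre O, the resisting moment is provided by the undrained shear strength acting along the arc:
M_R = s_u·L_a·R = 28·17.90·15.7 = 7868.8 kN·m/m
M_D = W·d = 1048·5.24 = 5491.5 kN·m/m
FS = M_R / M_D = 7868.8 / 5491.5 = 1.433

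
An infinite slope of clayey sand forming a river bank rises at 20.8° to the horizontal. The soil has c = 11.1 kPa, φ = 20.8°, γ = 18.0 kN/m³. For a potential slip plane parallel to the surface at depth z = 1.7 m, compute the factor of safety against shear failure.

FS = 2.09

For an infinite slope with a slip plane parallel to the surface (no pore pressure): FS = [c + γz cos²β tanφ] / [γz sinβ cosβ].
γz = 18.0·1.7 = 30.60 kN/m²
Numerator = 11.1 + 30.60·cos²20.8°·tan20.8° = 11.1 + 30.60·0.8739·0.3799 = 21.258 kPa
Denominator = 30.60·sin20.8°·cos20.8° = 30.60·0.3551·0.9348 = 10.158 kPa
FS = 21.258 / 10.158 = 2.093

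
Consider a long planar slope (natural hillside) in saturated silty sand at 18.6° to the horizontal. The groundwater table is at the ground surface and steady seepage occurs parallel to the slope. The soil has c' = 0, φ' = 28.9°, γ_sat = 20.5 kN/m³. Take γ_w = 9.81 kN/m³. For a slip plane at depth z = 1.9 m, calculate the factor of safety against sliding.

With seepage parallel to the slope and the water table at the surface, the effective normal stress on the slip plane uses the buoyant unit weight γ' = γ_sat − γ_w while the driving shear stress uses γ_sat:
FS = [c' + γ' z cos²β tanφ'] / [γ_sat z sinβ cosβ]
(For c' = 0 this reduces to FS = (γ'/γ_sat)·tanφ'/tanβ.)
γ' = 20.5 − 9.81 = 10.69 kN/m³
Numerator = 0.0 + 10.69·1.9·cos²18.6°·tan28.9° = 0.0 + 10.69·1.9·0.8983·0.5520 = 10.072 kPa
Denominator = 20.5·1.9·sin18.6°·cos18.6° = 20.5·1.9·0.3190·0.9478 = 11.775 kPa
FS = 10.072 / 11.775 = 0.855

FS = 0.86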